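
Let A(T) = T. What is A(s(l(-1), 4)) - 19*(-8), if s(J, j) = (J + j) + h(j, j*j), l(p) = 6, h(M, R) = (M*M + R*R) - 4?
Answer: 430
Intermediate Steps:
h(M, R) = -4 + M**2 + R**2 (h(M, R) = (M**2 + R**2) - 4 = -4 + M**2 + R**2)
s(J, j) = -4 + J + j + j**2 + j**4 (s(J, j) = (J + j) + (-4 + j**2 + (j*j)**2) = (J + j) + (-4 + j**2 + (j**2)**2) = (J + j) + (-4 + j**2 + j**4) = -4 + J + j + j**2 + j**4)
A(s(l(-1), 4)) - 19*(-8) = (-4 + 6 + 4 + 4**2 + 4**4) - 19*(-8) = (-4 + 6 + 4 + 16 + 256) + 152 = 278 + 152 = 430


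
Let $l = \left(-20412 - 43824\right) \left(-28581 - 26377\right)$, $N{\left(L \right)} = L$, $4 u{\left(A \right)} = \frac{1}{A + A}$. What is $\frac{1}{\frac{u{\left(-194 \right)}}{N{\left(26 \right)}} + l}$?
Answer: $\frac{40352}{142453942814975} \approx 2.8326 \cdot 10^{-10}$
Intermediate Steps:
$u{\left(A \right)} = \frac{1}{8 A}$ ($u{\left(A \right)} = \frac{1}{4 \left(A + A\right)} = \frac{1}{4 \cdot 2 A} = \frac{\frac{1}{2} \frac{1}{A}}{4} = \frac{1}{8 A}$)
$l = 3530282088$ ($l = \left(-64236\right) \left(-54958\right) = 3530282088$)
$\frac{1}{\frac{u{\left(-194 \right)}}{N{\left(26 \right)}} + l} = \frac{1}{\frac{\frac{1}{8} \frac{1}{-194}}{26} + 3530282088} = \frac{1}{\frac{1}{8} \left(- \frac{1}{194}\right) \frac{1}{26} + 3530282088} = \frac{1}{\left(- \frac{1}{1552}\right) \frac{1}{26} + 3530282088} = \frac{1}{- \frac{1}{40352} + 3530282088} = \frac{1}{\frac{142453942814975}{40352}} = \frac{40352}{142453942814975}$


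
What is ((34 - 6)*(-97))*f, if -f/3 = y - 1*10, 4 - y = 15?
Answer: -171108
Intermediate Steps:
y = -11 (y = 4 - 1*15 = 4 - 15 = -11)
f = 63 (f = -3*(-11 - 1*10) = -3*(-11 - 10) = -3*(-21) = 63)
((34 - 6)*(-97))*f = ((34 - 6)*(-97))*63 = (28*(-97))*63 = -2716*63 = -171108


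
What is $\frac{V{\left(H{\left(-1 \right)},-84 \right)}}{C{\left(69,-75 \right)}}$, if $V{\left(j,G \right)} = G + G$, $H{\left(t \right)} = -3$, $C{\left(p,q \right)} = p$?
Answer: $- \frac{56}{23} \approx -2.4348$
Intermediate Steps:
$V{\left(j,G \right)} = 2 G$
$\frac{V{\left(H{\left(-1 \right)},-84 \right)}}{C{\left(69,-75 \right)}} = \frac{2 \left(-84\right)}{69} = \left(-168\right) \frac{1}{69} = - \frac{56}{23}$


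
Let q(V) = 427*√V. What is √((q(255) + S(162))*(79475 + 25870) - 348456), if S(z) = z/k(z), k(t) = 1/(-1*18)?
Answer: √(-307534476 + 44982315*√255) ≈ 20268.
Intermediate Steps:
k(t) = -1/18 (k(t) = 1/(-18) = -1/18)
S(z) = -18*z (S(z) = z/(-1/18) = z*(-18) = -18*z)
√((q(255) + S(162))*(79475 + 25870) - 348456) = √((427*√255 - 18*162)*(79475 + 25870) - 348456) = √((427*√255 - 2916)*105345 - 348456) = √((-2916 + 427*√255)*105345 - 348456) = √((-307186020 + 44982315*√255) - 348456) = √(-307534476 + 44982315*√255)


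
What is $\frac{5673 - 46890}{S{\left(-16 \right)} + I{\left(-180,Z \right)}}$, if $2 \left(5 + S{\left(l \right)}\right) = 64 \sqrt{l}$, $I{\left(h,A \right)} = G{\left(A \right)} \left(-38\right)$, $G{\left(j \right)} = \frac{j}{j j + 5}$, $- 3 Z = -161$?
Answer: $\frac{9912033520653}{691787157860} + \frac{55579735981704 i}{172946789465} \approx 14.328 + 321.37 i$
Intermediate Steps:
$Z = \frac{161}{3}$ ($Z = \left(- \frac{1}{3}\right) \left(-161\right) = \frac{161}{3} \approx 53.667$)
$G{\left(j \right)} = \frac{j}{5 + j^{2}}$ ($G{\left(j \right)} = \frac{j}{j^{2} + 5} = \frac{j}{5 + j^{2}}$)
$I{\left(h,A \right)} = - \frac{38 A}{5 + A^{2}}$ ($I{\left(h,A \right)} = \frac{A}{5 + A^{2}} \left(-38\right) = - \frac{38 A}{5 + A^{2}}$)
$S{\left(l \right)} = -5 + 32 \sqrt{l}$ ($S{\left(l \right)} = -5 + \frac{64 \sqrt{l}}{2} = -5 + 32 \sqrt{l}$)
$\frac{5673 - 46890}{S{\left(-16 \right)} + I{\left(-180,Z \right)}} = \frac{5673 - 46890}{\left(-5 + 32 \sqrt{-16}\right) - \frac{6118}{3 \left(5 + \left(\frac{161}{3}\right)^{2}\right)}} = - \frac{41217}{\left(-5 + 32 \cdot 4 i\right) - \frac{6118}{3 \left(5 + \frac{25921}{9}\right)}} = - \frac{41217}{\left(-5 + 128 i\right) - \frac{6118}{3 \cdot \frac{25966}{9}}} = - \frac{41217}{\left(-5 + 128 i\right) - \frac{6118}{3} \cdot \frac{9}{25966}} = - \frac{41217}{\left(-5 + 128 i\right) - \frac{9177}{12983}} = - \frac{41217}{- \frac{74092}{12983} + 128 i} = - 41217 \frac{168558289 \left(- \frac{74092}{12983} - 128 i\right)}{2767148631440} = - \frac{6947466997713 \left(- \frac{74092}{12983} - 128 i\right)}{2767148631440}$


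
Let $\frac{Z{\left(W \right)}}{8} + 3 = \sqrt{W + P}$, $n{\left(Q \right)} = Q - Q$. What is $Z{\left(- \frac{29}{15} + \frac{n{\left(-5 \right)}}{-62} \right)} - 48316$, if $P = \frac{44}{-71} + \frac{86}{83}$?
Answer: $-48340 + \frac{8 i \sqrt{11852620365}}{88395} \approx -48340.0 + 9.853 i$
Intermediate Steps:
$n{\left(Q \right)} = 0$
$P = \frac{2454}{5893}$ ($P = 44 \left(- \frac{1}{71}\right) + 86 \cdot \frac{1}{83} = - \frac{44}{71} + \frac{86}{83} = \frac{2454}{5893} \approx 0.41643$)
$Z{\left(W \right)} = -24 + 8 \sqrt{\frac{2454}{5893} + W}$ ($Z{\left(W \right)} = -24 + 8 \sqrt{W + \frac{2454}{5893}} = -24 + 8 \sqrt{\frac{2454}{5893} + W}$)
$Z{\left(- \frac{29}{15} + \frac{n{\left(-5 \right)}}{-62} \right)} - 48316 = \left(-24 + \frac{8 \sqrt{14461422 + 34727449 \left(- \frac{29}{15} + \frac{0}{-62}\right)}}{5893}\right) - 48316 = \left(-24 + \frac{8 \sqrt{14461422 + 34727449 \left(\left(-29\right) \frac{1}{15} + 0 \left(- \frac{1}{62}\right)\right)}}{5893}\right) - 48316 = \left(-24 + \frac{8 \sqrt{14461422 + 34727449 \left(- \frac{29}{15} + 0\right)}}{5893}\right) - 48316 = \left(-24 + \frac{8 \sqrt{14461422 + 34727449 \left(- \frac{29}{15}\right)}}{5893}\right) - 48316 = \left(-24 + \frac{8 \sqrt{14461422 - \frac{1007096021}{15}}}{5893}\right) - 48316 = \left(-24 + \frac{8 \sqrt{- \frac{790174691}{15}}}{5893}\right) - 48316 = \left(-24 + \frac{8 \frac{i \sqrt{11852620365}}{15}}{5893}\right) - 48316 = \left(-24 + \frac{8 i \sqrt{11852620365}}{88395}\right) - 48316 = -48340 + \frac{8 i \sqrt{11852620365}}{88395}$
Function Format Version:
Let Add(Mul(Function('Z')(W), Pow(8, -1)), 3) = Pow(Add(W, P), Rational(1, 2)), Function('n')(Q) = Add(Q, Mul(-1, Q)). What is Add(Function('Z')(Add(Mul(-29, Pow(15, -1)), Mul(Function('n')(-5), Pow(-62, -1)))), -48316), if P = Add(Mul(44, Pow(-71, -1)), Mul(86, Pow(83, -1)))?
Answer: Add(-48340, Mul(Rational(8, 88395), I, Pow(11852620365, Rational(1, 2)))) ≈ Add(-48340., Mul(9.8530, I))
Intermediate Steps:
Function('n')(Q) = 0
P = Rational(2454, 5893) (P = Add(Mul(44, Rational(-1, 71)), Mul(86, Rational(1, 83))) = Add(Rational(-44, 71), Rational(86, 83)) = Rational(2454, 5893) ≈ 0.41643)
Function('Z')(W) = Add(-24, Mul(8, Pow(Add(Rational(2454, 5893), W), Rational(1, 2)))) (Function('Z')(W) = Add(-24, Mul(8, Pow(Add(W, Rational(2454, 5893)), Rational(1, 2)))) = Add(-24, Mul(8, Pow(Add(Rational(2454, 5893), W), Rational(1, 2)))))
Add(Function('Z')(Add(Mul(-29, Pow(15, -1)), Mul(Function('n')(-5), Pow(-62, -1)))), -48316) = Add(Add(-24, Mul(Rational(8, 5893), Pow(Add(14461422, Mul(34727449, Add(Mul(-29, Pow(15, -1)), Mul(0, Pow(-62, -1))))), Rational(1, 2)))), -48316) = Add(Add(-24, Mul(Rational(8, 5893), Pow(Add(14461422, Mul(34727449, Add(Mul(-29, Rational(1, 15)), Mul(0, Rational(-1, 62))))), Rational(1, 2)))), -48316) = Add(Add(-24, Mul(Rational(8, 5893), Pow(Add(14461422, Mul(34727449, Add(Rational(-29, 15), 0))), Rational(1, 2)))), -48316) = Add(Add(-24, Mul(Rational(8, 5893), Pow(Add(14461422, Mul(34727449, Rational(-29, 15))), Rational(1, 2)))), -48316) = Add(Add(-24, Mul(Rational(8, 5893), Pow(Add(14461422, Rational(-1007096021, 15)), Rational(1, 2)))), -48316) = Add(Add(-24, Mul(Rational(8, 5893), Pow(Rational(-790174691, 15), Rational(1, 2)))), -48316) = Add(Add(-24, Mul(Rational(8, 5893), Mul(Rational(1, 15), I, Pow(11852620365, Rational(1, 2))))), -48316) = Add(Add(-24, Mul(Rational(8, 88395), I, Pow(11852620365, Rational(1, 2)))), -48316) = Add(-48340, Mul(Rational(8, 88395), I, Pow(11852620365, Rational(1, 2))))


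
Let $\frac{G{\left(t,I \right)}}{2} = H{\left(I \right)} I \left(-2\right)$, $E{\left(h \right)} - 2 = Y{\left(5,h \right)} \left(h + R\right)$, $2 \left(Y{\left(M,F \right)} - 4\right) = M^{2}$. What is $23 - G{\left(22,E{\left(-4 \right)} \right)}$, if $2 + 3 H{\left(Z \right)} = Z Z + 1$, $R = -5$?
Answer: $- \frac{8384149}{2} \approx -4.1921 \cdot 10^{6}$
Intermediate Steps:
$Y{\left(M,F \right)} = 4 + \frac{M^{2}}{2}$
$E{\left(h \right)} = - \frac{161}{2} + \frac{33 h}{2}$ ($E{\left(h \right)} = 2 + \left(4 + \frac{5^{2}}{2}\right) \left(h - 5\right) = 2 + \left(4 + \frac{1}{2} \cdot 25\right) \left(-5 + h\right) = 2 + \left(4 + \frac{25}{2}\right) \left(-5 + h\right) = 2 + \frac{33 \left(-5 + h\right)}{2} = 2 + \left(- \frac{165}{2} + \frac{33 h}{2}\right) = - \frac{161}{2} + \frac{33 h}{2}$)
$H{\left(Z \right)} = - \frac{1}{3} + \frac{Z^{2}}{3}$ ($H{\left(Z \right)} = - \frac{2}{3} + \frac{Z Z + 1}{3} = - \frac{2}{3} + \frac{Z^{2} + 1}{3} = - \frac{2}{3} + \frac{1 + Z^{2}}{3} = - \frac{2}{3} + \left(\frac{1}{3} + \frac{Z^{2}}{3}\right) = - \frac{1}{3} + \frac{Z^{2}}{3}$)
$G{\left(t,I \right)} = - 4 I \left(- \frac{1}{3} + \frac{I^{2}}{3}\right)$ ($G{\left(t,I \right)} = 2 \left(- \frac{1}{3} + \frac{I^{2}}{3}\right) I \left(-2\right) = 2 I \left(- \frac{1}{3} + \frac{I^{2}}{3}\right) \left(-2\right) = 2 \left(- 2 I \left(- \frac{1}{3} + \frac{I^{2}}{3}\right)\right) = - 4 I \left(- \frac{1}{3} + \frac{I^{2}}{3}\right)$)
$23 - G{\left(22,E{\left(-4 \right)} \right)} = 23 - \frac{4 \left(- \frac{161}{2} + \frac{33}{2} \left(-4\right)\right) \left(1 - \left(- \frac{161}{2} + \frac{33}{2} \left(-4\right)\right)^{2}\right)}{3} = 23 - \frac{4 \left(- \frac{161}{2} - 66\right) \left(1 - \left(- \frac{161}{2} - 66\right)^{2}\right)}{3} = 23 - \frac{4}{3} \left(- \frac{293}{2}\right) \left(1 - \left(- \frac{293}{2}\right)^{2}\right) = 23 - \frac{4}{3} \left(- \frac{293}{2}\right) \left(1 - \frac{85849}{4}\right) = 23 - \frac{4}{3} \left(- \frac{293}{2}\right) \left(- \frac{85845}{4}\right) = 23 - \frac{8384195}{2} = - \frac{8384149}{2}$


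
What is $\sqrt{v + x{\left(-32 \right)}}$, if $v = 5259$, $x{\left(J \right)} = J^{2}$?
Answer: $\sqrt{6283} \approx 79.265$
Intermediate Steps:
$\sqrt{v + x{\left(-32 \right)}} = \sqrt{5259 + \left(-32\right)^{2}} = \sqrt{5259 + 1024} = \sqrt{6283}$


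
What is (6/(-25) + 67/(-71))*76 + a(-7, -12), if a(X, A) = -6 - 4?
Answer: -177426/1775 ≈ -99.958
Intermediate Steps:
a(X, A) = -10
(6/(-25) + 67/(-71))*76 + a(-7, -12) = (6/(-25) + 67/(-71))*76 - 10 = (6*(-1/25) + 67*(-1/71))*76 - 10 = (-6/25 - 67/71)*76 - 10 = -2101/1775*76 - 10 = -159676/1775 - 10 = -177426/1775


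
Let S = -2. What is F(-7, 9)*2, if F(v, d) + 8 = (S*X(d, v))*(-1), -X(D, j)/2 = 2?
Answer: -32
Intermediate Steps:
X(D, j) = -4 (X(D, j) = -2*2 = -4)
F(v, d) = -16 (F(v, d) = -8 - 2*(-4)*(-1) = -8 + 8*(-1) = -8 - 8 = -16)
F(-7, 9)*2 = -16*2 = -32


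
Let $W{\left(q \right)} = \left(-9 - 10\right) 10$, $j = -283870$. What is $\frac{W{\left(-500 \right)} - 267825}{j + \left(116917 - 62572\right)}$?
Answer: $\frac{53603}{45905} \approx 1.1677$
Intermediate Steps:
$W{\left(q \right)} = -190$ ($W{\left(q \right)} = \left(-19\right) 10 = -190$)
$\frac{W{\left(-500 \right)} - 267825}{j + \left(116917 - 62572\right)} = \frac{-190 - 267825}{-283870 + \left(116917 - 62572\right)} = - \frac{268015}{-283870 + 54345} = - \frac{268015}{-229525} = \left(-268015\right) \left(- \frac{1}{229525}\right) = \frac{53603}{45905}$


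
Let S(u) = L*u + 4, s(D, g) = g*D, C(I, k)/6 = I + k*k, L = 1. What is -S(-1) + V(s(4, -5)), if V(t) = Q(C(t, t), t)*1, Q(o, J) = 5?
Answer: 2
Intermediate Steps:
C(I, k) = 6*I + 6*k**2 (C(I, k) = 6*(I + k*k) = 6*(I + k**2) = 6*I + 6*k**2)
s(D, g) = D*g
V(t) = 5 (V(t) = 5*1 = 5)
S(u) = 4 + u (S(u) = 1*u + 4 = u + 4 = 4 + u)
-S(-1) + V(s(4, -5)) = -(4 - 1) + 5 = -1*3 + 5 = -3 + 5 = 2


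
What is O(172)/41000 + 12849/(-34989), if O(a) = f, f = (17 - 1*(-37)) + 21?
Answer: -6989131/19127320 ≈ -0.36540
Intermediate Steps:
f = 75 (f = (17 + 37) + 21 = 54 + 21 = 75)
O(a) = 75
O(172)/41000 + 12849/(-34989) = 75/41000 + 12849/(-34989) = 75*(1/41000) + 12849*(-1/34989) = 3/1640 - 4283/11663 = -6989131/19127320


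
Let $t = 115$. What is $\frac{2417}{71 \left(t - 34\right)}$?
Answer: $\frac{2417}{5751} \approx 0.42027$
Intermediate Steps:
$\frac{2417}{71 \left(t - 34\right)} = \frac{2417}{71 \left(115 - 34\right)} = \frac{2417}{71 \cdot 81} = \frac{2417}{5751}$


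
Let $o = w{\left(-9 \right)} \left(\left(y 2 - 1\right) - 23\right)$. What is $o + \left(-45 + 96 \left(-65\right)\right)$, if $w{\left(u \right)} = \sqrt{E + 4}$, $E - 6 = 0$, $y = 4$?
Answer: $-6285 - 16 \sqrt{10} \approx -6335.6$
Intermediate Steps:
$E = 6$ ($E = 6 + 0 = 6$)
$w{\left(u \right)} = \sqrt{10}$ ($w{\left(u \right)} = \sqrt{6 + 4} = \sqrt{10}$)
$o = - 16 \sqrt{10}$ ($o = \sqrt{10} \left(\left(4 \cdot 2 - 1\right) - 23\right) = \sqrt{10} \left(\left(8 - 1\right) - 23\right) = \sqrt{10} \left(7 - 23\right) = \sqrt{10} \left(-16\right) = - 16 \sqrt{10} \approx -50.596$)
$o + \left(-45 + 96 \left(-65\right)\right) = - 16 \sqrt{10} + \left(-45 + 96 \left(-65\right)\right) = - 16 \sqrt{10} - 6285 = -6285 - 16 \sqrt{10}$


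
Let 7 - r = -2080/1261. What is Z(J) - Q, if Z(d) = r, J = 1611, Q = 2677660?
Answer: -259732181/97 ≈ -2.6777e+6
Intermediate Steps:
r = 839/97 (r = 7 - (-2080)/1261 = 7 - 1*(-160/97) = 7 + 160/97 = 839/97 ≈ 8.6495)
Z(d) = 839/97
Z(J) - Q = 839/97 - 1*2677660 = 839/97 - 2677660 = -259732181/97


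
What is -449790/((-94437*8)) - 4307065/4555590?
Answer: -2231317691/6373574116 ≈ -0.35009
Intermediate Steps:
-449790/((-94437*8)) - 4307065/4555590 = -449790/(-755496) - 4307065*1/4555590 = -449790*(-1/755496) - 861413/911118 = 74965/125916 - 861413/911118 = -2231317691/6373574116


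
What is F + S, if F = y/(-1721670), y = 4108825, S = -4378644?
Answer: -1507716824861/344334 ≈ -4.3786e+6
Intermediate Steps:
F = -821765/344334 (F = 4108825/(-1721670) = 4108825*(-1/1721670) = -821765/344334 ≈ -2.3865)
F + S = -821765/344334 - 4378644 = -1507716824861/344334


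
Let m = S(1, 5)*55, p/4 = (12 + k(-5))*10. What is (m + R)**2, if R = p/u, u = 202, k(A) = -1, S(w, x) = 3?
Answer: 285103225/10201 ≈ 27949.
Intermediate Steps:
p = 440 (p = 4*((12 - 1)*10) = 4*(11*10) = 4*110 = 440)
R = 220/101 (R = 440/202 = 440*(1/202) = 220/101 ≈ 2.1782)
m = 165 (m = 3*55 = 165)
(m + R)**2 = (165 + 220/101)**2 = (16885/101)**2 = 285103225/10201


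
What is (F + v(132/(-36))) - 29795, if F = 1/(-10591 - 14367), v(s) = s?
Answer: -2231145371/74874 ≈ -29799.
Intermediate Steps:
F = -1/24958 (F = 1/(-24958) = -1/24958 ≈ -4.0067e-5)
(F + v(132/(-36))) - 29795 = (-1/24958 + 132/(-36)) - 29795 = (-1/24958 + 132*(-1/36)) - 29795 = (-1/24958 - 11/3) - 29795 = -274541/74874 - 29795 = -2231145371/74874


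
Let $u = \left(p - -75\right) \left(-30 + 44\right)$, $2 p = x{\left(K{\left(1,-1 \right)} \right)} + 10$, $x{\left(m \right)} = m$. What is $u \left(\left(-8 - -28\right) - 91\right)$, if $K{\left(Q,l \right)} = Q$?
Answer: $-80017$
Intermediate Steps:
$p = \frac{11}{2}$ ($p = \frac{1 + 10}{2} = \frac{1}{2} \cdot 11 = \frac{11}{2} \approx 5.5$)
$u = 1127$ ($u = \left(\frac{11}{2} - -75\right) \left(-30 + 44\right) = \left(\frac{11}{2} + 75\right) 14 = \frac{161}{2} \cdot 14 = 1127$)
$u \left(\left(-8 - -28\right) - 91\right) = 1127 \left(\left(-8 - -28\right) - 91\right) = 1127 \left(\left(-8 + 28\right) - 91\right) = 1127 \left(20 - 91\right) = 1127 \left(-71\right) = -80017$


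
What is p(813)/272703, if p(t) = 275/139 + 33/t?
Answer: 76054/10272449307 ≈ 7.4037e-6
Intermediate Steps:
p(t) = 275/139 + 33/t (p(t) = 275*(1/139) + 33/t = 275/139 + 33/t)
p(813)/272703 = (275/139 + 33/813)/272703 = (275/139 + 33*(1/813))*(1/272703) = (275/139 + 11/271)*(1/272703) = (76054/37669)*(1/272703) = 76054/10272449307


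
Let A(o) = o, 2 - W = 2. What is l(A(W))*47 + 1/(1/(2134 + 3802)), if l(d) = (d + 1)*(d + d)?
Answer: 5936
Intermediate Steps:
W = 0 (W = 2 - 1*2 = 2 - 2 = 0)
l(d) = 2*d*(1 + d) (l(d) = (1 + d)*(2*d) = 2*d*(1 + d))
l(A(W))*47 + 1/(1/(2134 + 3802)) = (2*0*(1 + 0))*47 + 1/(1/(2134 + 3802)) = (2*0*1)*47 + 1/(1/5936) = 0*47 + 1/(1/5936) = 0 + 5936 = 5936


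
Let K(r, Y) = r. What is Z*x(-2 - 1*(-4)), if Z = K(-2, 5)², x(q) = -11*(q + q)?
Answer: -176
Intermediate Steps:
x(q) = -22*q
Z = 4 (Z = (-2)² = 4)
Z*x(-2 - 1*(-4)) = 4*(-22*(-2 - 1*(-4))) = 4*(-22*(-2 + 4)) = 4*(-22*2) = 4*(-44) = -176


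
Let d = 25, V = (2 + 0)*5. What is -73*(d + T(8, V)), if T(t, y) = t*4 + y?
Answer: -4891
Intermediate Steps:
V = 10 (V = 2*5 = 10)
T(t, y) = y + 4*t (T(t, y) = 4*t + y = y + 4*t)
-73*(d + T(8, V)) = -73*(25 + (10 + 4*8)) = -73*(25 + (10 + 32)) = -73*(25 + 42) = -73*67 = -4891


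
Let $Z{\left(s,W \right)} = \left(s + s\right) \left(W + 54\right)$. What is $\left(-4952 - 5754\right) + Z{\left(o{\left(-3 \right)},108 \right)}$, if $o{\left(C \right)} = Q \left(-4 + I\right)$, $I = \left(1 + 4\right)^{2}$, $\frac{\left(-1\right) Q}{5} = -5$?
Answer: $159394$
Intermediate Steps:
$Q = 25$ ($Q = \left(-5\right) \left(-5\right) = 25$)
$I = 25$ ($I = 5^{2} = 25$)
$o{\left(C \right)} = 525$ ($o{\left(C \right)} = 25 \left(-4 + 25\right) = 25 \cdot 21 = 525$)
$Z{\left(s,W \right)} = 2 s \left(54 + W\right)$
$\left(-4952 - 5754\right) + Z{\left(o{\left(-3 \right)},108 \right)} = \left(-4952 - 5754\right) + 2 \cdot 525 \left(54 + 108\right) = \left(-4952 - 5754\right) + 2 \cdot 525 \cdot 162 = -10706 + 170100 = 159394$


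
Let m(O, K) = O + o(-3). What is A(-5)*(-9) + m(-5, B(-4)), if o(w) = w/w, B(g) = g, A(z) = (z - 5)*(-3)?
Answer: -274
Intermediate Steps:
A(z) = 15 - 3*z (A(z) = (-5 + z)*(-3) = 15 - 3*z)
o(w) = 1
m(O, K) = 1 + O (m(O, K) = O + 1 = 1 + O)
A(-5)*(-9) + m(-5, B(-4)) = (15 - 3*(-5))*(-9) + (1 - 5) = (15 + 15)*(-9) - 4 = 30*(-9) - 4 = -270 - 4 = -274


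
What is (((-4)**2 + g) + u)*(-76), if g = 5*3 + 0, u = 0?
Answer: -2356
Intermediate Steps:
g = 15 (g = 15 + 0 = 15)
(((-4)**2 + g) + u)*(-76) = (((-4)**2 + 15) + 0)*(-76) = ((16 + 15) + 0)*(-76) = (31 + 0)*(-76) = 31*(-76) = -2356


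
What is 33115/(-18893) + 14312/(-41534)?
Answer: -822897513/392350931 ≈ -2.0974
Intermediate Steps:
33115/(-18893) + 14312/(-41534) = 33115*(-1/18893) + 14312*(-1/41534) = -33115/18893 - 7156/20767 = -822897513/392350931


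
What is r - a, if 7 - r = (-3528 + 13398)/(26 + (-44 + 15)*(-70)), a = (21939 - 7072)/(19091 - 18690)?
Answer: -14376615/412228 ≈ -34.875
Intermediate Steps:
a = 14867/401 ≈ 37.075
r = 2261/1028 (r = 7 - (-3528 + 13398)/(26 + (-44 + 15)*(-70)) = 7 - 9870/(26 - 29*(-70)) = 7 - 9870/(26 + 2030) = 7 - 9870/2056 = 7 - 1*4935/1028 = 7 - 4935/1028 = 2261/1028 ≈ 2.1994)
r - a = 2261/1028 - 1*14867/401 = 2261/1028 - 14867/401 = -14376615/412228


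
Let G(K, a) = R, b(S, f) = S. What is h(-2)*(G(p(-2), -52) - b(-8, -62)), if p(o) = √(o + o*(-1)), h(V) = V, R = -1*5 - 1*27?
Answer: 48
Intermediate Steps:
R = -32 (R = -5 - 27 = -32)
p(o) = 0 (p(o) = √(o - o) = √0 = 0)
G(K, a) = -32
h(-2)*(G(p(-2), -52) - b(-8, -62)) = -2*(-32 - 1*(-8)) = -2*(-32 + 8) = -2*(-24) = 48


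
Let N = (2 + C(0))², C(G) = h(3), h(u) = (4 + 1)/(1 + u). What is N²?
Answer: 28561/256 ≈ 111.57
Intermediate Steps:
h(u) = 5/(1 + u)
C(G) = 5/4 (C(G) = 5/(1 + 3) = 5/4)
N = 169/16 (N = (2 + 5/4)² = (13/4)² = 169/16 ≈ 10.563)
N² = (169/16)² = 28561/256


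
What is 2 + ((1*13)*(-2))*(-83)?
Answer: 2160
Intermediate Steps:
2 + ((1*13)*(-2))*(-83) = 2 + (13*(-2))*(-83) = 2 - 26*(-83) = 2 + 2158 = 2160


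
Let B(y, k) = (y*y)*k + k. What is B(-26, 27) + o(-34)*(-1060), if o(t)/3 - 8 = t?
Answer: 100959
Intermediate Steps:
B(y, k) = k + k*y² (B(y, k) = y²*k + k = k*y² + k = k + k*y²)
o(t) = 24 + 3*t
B(-26, 27) + o(-34)*(-1060) = 27*(1 + (-26)²) + (24 + 3*(-34))*(-1060) = 27*(1 + 676) + (24 - 102)*(-1060) = 27*677 - 78*(-1060) = 18279 + 82680 = 100959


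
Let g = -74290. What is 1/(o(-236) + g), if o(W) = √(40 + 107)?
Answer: -74290/5519003953 - 7*√3/5519003953 ≈ -1.3463e-5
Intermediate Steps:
o(W) = 7*√3 (o(W) = √147 = 7*√3)
1/(o(-236) + g) = 1/(7*√3 - 74290) = 1/(-74290 + 7*√3)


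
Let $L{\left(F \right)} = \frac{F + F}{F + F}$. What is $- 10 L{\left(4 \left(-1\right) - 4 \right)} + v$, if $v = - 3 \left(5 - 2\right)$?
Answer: $-19$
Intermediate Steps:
$v = -9$ ($v = \left(-3\right) 3 = -9$)
$L{\left(F \right)} = 1$ ($L{\left(F \right)} = \frac{2 F}{2 F} = 2 F \frac{1}{2 F} = 1$)
$- 10 L{\left(4 \left(-1\right) - 4 \right)} + v = \left(-10\right) 1 - 9 = -10 - 9 = -19$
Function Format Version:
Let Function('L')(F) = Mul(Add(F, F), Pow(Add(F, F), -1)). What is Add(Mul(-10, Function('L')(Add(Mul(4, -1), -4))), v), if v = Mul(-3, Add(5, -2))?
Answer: -19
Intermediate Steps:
v = -9 (v = Mul(-3, 3) = -9)
Function('L')(F) = 1 (Function('L')(F) = Mul(Mul(2, F), Pow(Mul(2, F), -1)) = Mul(Mul(2, F), Mul(Rational(1, 2), Pow(F, -1))) = 1)
Add(Mul(-10, Function('L')(Add(Mul(4, -1), -4))), v) = Add(Mul(-10, 1), -9) = Add(-10, -9) = -19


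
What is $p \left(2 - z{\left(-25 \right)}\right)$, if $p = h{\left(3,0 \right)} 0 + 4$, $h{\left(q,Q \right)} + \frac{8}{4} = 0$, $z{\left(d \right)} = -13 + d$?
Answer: $160$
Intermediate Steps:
$h{\left(q,Q \right)} = -2$ ($h{\left(q,Q \right)} = -2 + 0 = -2$)
$p = 4$ ($p = \left(-2\right) 0 + 4 = 0 + 4 = 4$)
$p \left(2 - z{\left(-25 \right)}\right) = 4 \left(2 - \left(-13 - 25\right)\right) = 4 \left(2 - -38\right) = 4 \left(2 + 38\right) = 4 \cdot 40 = 160$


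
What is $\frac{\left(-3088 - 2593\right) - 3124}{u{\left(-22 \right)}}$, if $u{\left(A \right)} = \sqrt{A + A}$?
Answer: $\frac{8805 i \sqrt{11}}{22} \approx 1327.4 i$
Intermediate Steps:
$u{\left(A \right)} = \sqrt{2} \sqrt{A}$ ($u{\left(A \right)} = \sqrt{2 A} = \sqrt{2} \sqrt{A}$)
$\frac{\left(-3088 - 2593\right) - 3124}{u{\left(-22 \right)}} = \frac{\left(-3088 - 2593\right) - 3124}{\sqrt{2} \sqrt{-22}} = \frac{-5681 - 3124}{\sqrt{2} i \sqrt{22}} = - \frac{8805}{2 i \sqrt{11}} = - 8805 \left(- \frac{i \sqrt{11}}{22}\right) = \frac{8805 i \sqrt{11}}{22}$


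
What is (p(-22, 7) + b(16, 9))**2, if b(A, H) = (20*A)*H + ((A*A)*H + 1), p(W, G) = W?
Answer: 26656569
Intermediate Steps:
b(A, H) = 1 + H*A**2 + 20*A*H (b(A, H) = 20*A*H + (A**2*H + 1) = 20*A*H + (H*A**2 + 1) = 20*A*H + (1 + H*A**2) = 1 + H*A**2 + 20*A*H)
(p(-22, 7) + b(16, 9))**2 = (-22 + (1 + 9*16**2 + 20*16*9))**2 = (-22 + (1 + 9*256 + 2880))**2 = (-22 + (1 + 2304 + 2880))**2 = (-22 + 5185)**2 = 5163**2 = 26656569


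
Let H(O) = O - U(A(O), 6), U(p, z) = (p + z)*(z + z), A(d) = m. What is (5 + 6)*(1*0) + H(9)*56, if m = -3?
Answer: -1512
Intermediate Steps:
A(d) = -3
U(p, z) = 2*z*(p + z) (U(p, z) = (p + z)*(2*z) = 2*z*(p + z))
H(O) = -36 + O (H(O) = O - 2*6*(-3 + 6) = O - 2*6*3 = O - 1*36 = O - 36 = -36 + O)
(5 + 6)*(1*0) + H(9)*56 = (5 + 6)*(1*0) + (-36 + 9)*56 = 11*0 - 27*56 = 0 - 1512 = -1512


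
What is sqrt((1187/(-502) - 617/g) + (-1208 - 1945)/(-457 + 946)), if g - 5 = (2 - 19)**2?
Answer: I*sqrt(8054287953879)/859173 ≈ 3.3032*I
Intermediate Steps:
g = 294 (g = 5 + (2 - 19)**2 = 5 + (-17)**2 = 5 + 289 = 294)
sqrt((1187/(-502) - 617/g) + (-1208 - 1945)/(-457 + 946)) = sqrt((1187/(-502) - 617/294) + (-1208 - 1945)/(-457 + 946)) = sqrt((1187*(-1/502) - 617*1/294) - 3153/489) = sqrt((-1187/502 - 617/294) - 3153*1/489) = sqrt(-164678/36897 - 1051/163) = sqrt(-65621261/6014211) = I*sqrt(8054287953879)/859173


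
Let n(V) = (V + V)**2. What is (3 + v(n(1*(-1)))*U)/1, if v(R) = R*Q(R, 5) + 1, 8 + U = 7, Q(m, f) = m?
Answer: -14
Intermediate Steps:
U = -1 (U = -8 + 7 = -1)
n(V) = 4*V**2 (n(V) = (2*V)**2 = 4*V**2)
v(R) = 1 + R**2 (v(R) = R*R + 1 = R**2 + 1 = 1 + R**2)
(3 + v(n(1*(-1)))*U)/1 = (3 + (1 + (4*(1*(-1))**2)**2)*(-1))/1 = (3 + (1 + (4*(-1)**2)**2)*(-1))*1 = (3 + (1 + (4*1)**2)*(-1))*1 = (3 + (1 + 4**2)*(-1))*1 = (3 + (1 + 16)*(-1))*1 = (3 + 17*(-1))*1 = (3 - 17)*1 = -14*1 = -14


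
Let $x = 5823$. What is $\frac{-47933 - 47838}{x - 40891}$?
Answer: $\frac{95771}{35068} \approx 2.731$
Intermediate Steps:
$\frac{-47933 - 47838}{x - 40891} = \frac{-47933 - 47838}{5823 - 40891} = - \frac{95771}{-35068} = \left(-95771\right) \left(- \frac{1}{35068}\right) = \frac{95771}{35068}$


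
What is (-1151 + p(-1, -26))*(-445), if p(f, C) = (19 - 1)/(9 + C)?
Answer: 8715325/17 ≈ 5.1267e+5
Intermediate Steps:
p(f, C) = 18/(9 + C)
(-1151 + p(-1, -26))*(-445) = (-1151 + 18/(9 - 26))*(-445) = (-1151 + 18/(-17))*(-445) = (-1151 + 18*(-1/17))*(-445) = (-1151 - 18/17)*(-445) = -19585/17*(-445) = 8715325/17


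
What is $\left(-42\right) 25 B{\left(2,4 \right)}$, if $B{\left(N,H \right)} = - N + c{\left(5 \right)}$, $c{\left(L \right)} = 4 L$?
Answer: $-18900$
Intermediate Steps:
$B{\left(N,H \right)} = 20 - N$ ($B{\left(N,H \right)} = - N + 4 \cdot 5 = - N + 20 = 20 - N$)
$\left(-42\right) 25 B{\left(2,4 \right)} = \left(-42\right) 25 \left(20 - 2\right) = - 1050 \left(20 - 2\right) = \left(-1050\right) 18 = -18900$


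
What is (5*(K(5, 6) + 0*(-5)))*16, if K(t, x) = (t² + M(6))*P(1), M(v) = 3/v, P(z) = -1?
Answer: -2040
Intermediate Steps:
K(t, x) = -½ - t² (K(t, x) = (t² + 3/6)*(-1) = (t² + 3*(⅙))*(-1) = (t² + ½)*(-1) = (½ + t²)*(-1) = -½ - t²)
(5*(K(5, 6) + 0*(-5)))*16 = (5*((-½ - 1*5²) + 0*(-5)))*16 = (5*((-½ - 1*25) + 0))*16 = (5*((-½ - 25) + 0))*16 = (5*(-51/2 + 0))*16 = (5*(-51/2))*16 = -255/2*16 = -2040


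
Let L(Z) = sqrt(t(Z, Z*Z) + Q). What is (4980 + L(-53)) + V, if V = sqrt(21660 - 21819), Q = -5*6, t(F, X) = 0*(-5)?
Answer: 4980 + I*sqrt(30) + I*sqrt(159) ≈ 4980.0 + 18.087*I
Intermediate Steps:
t(F, X) = 0
Q = -30
V = I*sqrt(159) (V = sqrt(-159) = I*sqrt(159) ≈ 12.61*I)
L(Z) = I*sqrt(30) (L(Z) = sqrt(0 - 30) = sqrt(-30) = I*sqrt(30))
(4980 + L(-53)) + V = (4980 + I*sqrt(30)) + I*sqrt(159) = 4980 + I*sqrt(30) + I*sqrt(159)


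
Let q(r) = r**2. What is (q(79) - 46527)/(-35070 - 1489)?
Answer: 40286/36559 ≈ 1.1019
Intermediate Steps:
(q(79) - 46527)/(-35070 - 1489) = (79**2 - 46527)/(-35070 - 1489) = (6241 - 46527)/(-36559) = -40286*(-1/36559) = 40286/36559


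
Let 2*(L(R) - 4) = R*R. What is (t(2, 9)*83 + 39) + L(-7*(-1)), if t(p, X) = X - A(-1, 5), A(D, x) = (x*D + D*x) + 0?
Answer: 3289/2 ≈ 1644.5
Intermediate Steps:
A(D, x) = 2*D*x (A(D, x) = (D*x + D*x) + 0 = 2*D*x + 0 = 2*D*x)
t(p, X) = 10 + X (t(p, X) = X - 2*(-1)*5 = X - 1*(-10) = X + 10 = 10 + X)
L(R) = 4 + R**2/2 (L(R) = 4 + (R*R)/2 = 4 + R**2/2)
(t(2, 9)*83 + 39) + L(-7*(-1)) = ((10 + 9)*83 + 39) + (4 + (-7*(-1))**2/2) = (19*83 + 39) + (4 + (1/2)*7**2) = (1577 + 39) + (4 + (1/2)*49) = 1616 + (4 + 49/2) = 1616 + 57/2 = 3289/2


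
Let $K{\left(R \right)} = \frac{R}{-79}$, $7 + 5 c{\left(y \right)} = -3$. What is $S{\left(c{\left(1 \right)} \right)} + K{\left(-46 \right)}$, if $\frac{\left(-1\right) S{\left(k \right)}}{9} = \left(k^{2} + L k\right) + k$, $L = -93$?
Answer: $- \frac{133622}{79} \approx -1691.4$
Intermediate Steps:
$c{\left(y \right)} = -2$ ($c{\left(y \right)} = - \frac{7}{5} + \frac{1}{5} \left(-3\right) = - \frac{7}{5} - \frac{3}{5} = -2$)
$K{\left(R \right)} = - \frac{R}{79}$ ($K{\left(R \right)} = R \left(- \frac{1}{79}\right) = - \frac{R}{79}$)
$S{\left(k \right)} = - 9 k^{2} + 828 k$ ($S{\left(k \right)} = - 9 \left(\left(k^{2} - 93 k\right) + k\right) = - 9 \left(k^{2} - 92 k\right) = - 9 k^{2} + 828 k$)
$S{\left(c{\left(1 \right)} \right)} + K{\left(-46 \right)} = 9 \left(-2\right) \left(92 - -2\right) - - \frac{46}{79} = 9 \left(-2\right) \left(92 + 2\right) + \frac{46}{79} = 9 \left(-2\right) 94 + \frac{46}{79} = -1692 + \frac{46}{79} = - \frac{133622}{79}$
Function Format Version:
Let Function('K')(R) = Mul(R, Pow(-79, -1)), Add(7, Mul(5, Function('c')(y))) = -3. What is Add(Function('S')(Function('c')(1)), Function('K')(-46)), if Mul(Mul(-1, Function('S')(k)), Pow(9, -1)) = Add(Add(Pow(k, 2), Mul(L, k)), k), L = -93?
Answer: Rational(-133622, 79) ≈ -1691.4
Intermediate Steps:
Function('c')(y) = -2 (Function('c')(y) = Add(Rational(-7, 5), Mul(Rational(1, 5), -3)) = Add(Rational(-7, 5), Rational(-3, 5)) = -2)
Function('K')(R) = Mul(Rational(-1, 79), R) (Function('K')(R) = Mul(R, Rational(-1, 79)) = Mul(Rational(-1, 79), R))
Function('S')(k) = Add(Mul(-9, Pow(k, 2)), Mul(828, k)) (Function('S')(k) = Mul(-9, Add(Add(Pow(k, 2), Mul(-93, k)), k)) = Mul(-9, Add(Pow(k, 2), Mul(-92, k))) = Add(Mul(-9, Pow(k, 2)), Mul(828, k)))
Add(Function('S')(Function('c')(1)), Function('K')(-46)) = Add(Mul(9, -2, Add(92, Mul(-1, -2))), Mul(Rational(-1, 79), -46)) = Add(Mul(9, -2, Add(92, 2)), Rational(46, 79)) = Add(Mul(9, -2, 94), Rational(46, 79)) = Add(-1692, Rational(46, 79)) = Rational(-133622, 79)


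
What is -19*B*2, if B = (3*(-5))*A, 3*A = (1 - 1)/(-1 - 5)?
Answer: 0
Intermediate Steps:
A = 0 (A = ((1 - 1)/(-1 - 5))/3 = (0/(-6))/3 = (0*(-⅙))/3 = (⅓)*0 = 0)
B = 0 (B = (3*(-5))*0 = -15*0 = 0)
-19*B*2 = -19*0*2 = 0*2 = 0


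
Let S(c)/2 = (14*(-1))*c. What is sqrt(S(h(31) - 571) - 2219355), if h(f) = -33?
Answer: I*sqrt(2202443) ≈ 1484.1*I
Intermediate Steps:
S(c) = -28*c (S(c) = 2*((14*(-1))*c) = 2*(-14*c) = -28*c)
sqrt(S(h(31) - 571) - 2219355) = sqrt(-28*(-33 - 571) - 2219355) = sqrt(-28*(-604) - 2219355) = sqrt(16912 - 2219355) = sqrt(-2202443) = I*sqrt(2202443)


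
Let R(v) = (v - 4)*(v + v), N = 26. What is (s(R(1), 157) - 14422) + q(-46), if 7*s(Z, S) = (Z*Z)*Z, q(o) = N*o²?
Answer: 283942/7 ≈ 40563.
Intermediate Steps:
q(o) = 26*o²
R(v) = 2*v*(-4 + v) (R(v) = (-4 + v)*(2*v) = 2*v*(-4 + v))
s(Z, S) = Z³/7 (s(Z, S) = ((Z*Z)*Z)/7 = (Z²*Z)/7 = Z³/7)
(s(R(1), 157) - 14422) + q(-46) = ((2*1*(-4 + 1))³/7 - 14422) + 26*(-46)² = ((2*1*(-3))³/7 - 14422) + 26*2116 = ((⅐)*(-6)³ - 14422) + 55016 = ((⅐)*(-216) - 14422) + 55016 = (-216/7 - 14422) + 55016 = -101170/7 + 55016 = 283942/7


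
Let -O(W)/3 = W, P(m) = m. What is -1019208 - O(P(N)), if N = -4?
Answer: -1019220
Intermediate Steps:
O(W) = -3*W
-1019208 - O(P(N)) = -1019208 - (-3)*(-4) = -1019208 - 1*12 = -1019208 - 12 = -1019220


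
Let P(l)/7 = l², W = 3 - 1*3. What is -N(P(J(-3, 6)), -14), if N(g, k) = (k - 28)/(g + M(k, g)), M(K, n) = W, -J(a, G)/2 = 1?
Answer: 3/2 ≈ 1.5000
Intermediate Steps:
W = 0 (W = 3 - 3 = 0)
J(a, G) = -2 (J(a, G) = -2*1 = -2)
M(K, n) = 0
P(l) = 7*l²
N(g, k) = (-28 + k)/g (N(g, k) = (k - 28)/(g + 0) = (-28 + k)/g)
-N(P(J(-3, 6)), -14) = -(-28 - 14)/(7*(-2)²) = -(-42)/(7*4) = -(-42)/28 = -1*(-3/2) = 3/2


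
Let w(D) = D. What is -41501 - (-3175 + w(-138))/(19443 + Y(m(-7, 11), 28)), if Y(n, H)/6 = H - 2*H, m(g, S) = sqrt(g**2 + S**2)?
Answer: -799928462/19275 ≈ -41501.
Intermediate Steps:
m(g, S) = sqrt(S**2 + g**2)
Y(n, H) = -6*H (Y(n, H) = 6*(H - 2*H) = 6*(-H) = -6*H)
-41501 - (-3175 + w(-138))/(19443 + Y(m(-7, 11), 28)) = -41501 - (-3175 - 138)/(19443 - 6*28) = -41501 - (-3313)/(19443 - 168) = -41501 - (-3313)/19275 = -41501 - 1*(-3313/19275) = -41501 + 3313/19275 = -799928462/19275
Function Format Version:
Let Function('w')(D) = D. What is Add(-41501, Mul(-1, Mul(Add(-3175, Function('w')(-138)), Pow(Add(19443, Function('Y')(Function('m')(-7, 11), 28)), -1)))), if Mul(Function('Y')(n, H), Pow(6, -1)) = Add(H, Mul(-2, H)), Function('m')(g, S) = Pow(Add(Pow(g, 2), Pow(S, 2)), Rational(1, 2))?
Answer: Rational(-799928462, 19275) ≈ -41501.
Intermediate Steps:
Function('m')(g, S) = Pow(Add(Pow(S, 2), Pow(g, 2)), Rational(1, 2))
Function('Y')(n, H) = Mul(-6, H) (Function('Y')(n, H) = Mul(6, Add(H, Mul(-2, H))) = Mul(6, Mul(-1, H)) = Mul(-6, H))
Add(-41501, Mul(-1, Mul(Add(-3175, Function('w')(-138)), Pow(Add(19443, Function('Y')(Function('m')(-7, 11), 28)), -1)))) = Add(-41501, Mul(-1, Mul(Add(-3175, -138), Pow(Add(19443, Mul(-6, 28)), -1)))) = Add(-41501, Mul(-1, Mul(-3313, Pow(Add(19443, -168), -1)))) = Add(-41501, Mul(-1, Mul(-3313, Pow(19275, -1)))) = Add(-41501, Mul(-1, Mul(-3313, Rational(1, 19275)))) = Add(-41501, Mul(-1, Rational(-3313, 19275))) = Add(-41501, Rational(3313, 19275)) = Rational(-799928462, 19275)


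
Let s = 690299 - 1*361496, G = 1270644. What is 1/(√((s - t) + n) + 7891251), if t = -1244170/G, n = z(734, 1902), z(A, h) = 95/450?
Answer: 37601140258665/296720034100606421606 - 3*√829478530633425415/296720034100606421606 ≈ 1.2671e-7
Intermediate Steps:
z(A, h) = 19/90 (z(A, h) = 95*(1/450) = 19/90)
s = 328803 (s = 690299 - 361496 = 328803)
n = 19/90 ≈ 0.21111
t = -622085/635322 (t = -1244170/1270644 = -1244170*1/1270644 = -622085/635322 ≈ -0.97917)
1/(√((s - t) + n) + 7891251) = 1/(√((328803 - 1*(-622085/635322)) + 19/90) + 7891251) = 1/(√((328803 + 622085/635322) + 19/90) + 7891251) = 1/(√(208896401651/635322 + 19/90) + 7891251) = 1/(√(1566724018309/4764915) + 7891251) = 1/(√829478530633425415/1588305 + 7891251) = 1/(7891251 + √829478530633425415/1588305)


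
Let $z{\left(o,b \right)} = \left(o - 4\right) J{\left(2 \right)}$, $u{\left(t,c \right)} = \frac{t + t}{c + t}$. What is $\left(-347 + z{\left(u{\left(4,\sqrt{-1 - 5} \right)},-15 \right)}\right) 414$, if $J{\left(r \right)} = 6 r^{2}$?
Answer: $\frac{414 \left(- 443 \sqrt{6} + 1580 i\right)}{\sqrt{6} - 4 i} \approx -1.6895 \cdot 10^{5} - 8850.2 i$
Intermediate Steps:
$u{\left(t,c \right)} = \frac{2 t}{c + t}$
$z{\left(o,b \right)} = -96 + 24 o$ ($z{\left(o,b \right)} = \left(o - 4\right) 6 \cdot 2^{2} = \left(-4 + o\right) 6 \cdot 4 = \left(-4 + o\right) 24 = -96 + 24 o$)
$\left(-347 + z{\left(u{\left(4,\sqrt{-1 - 5} \right)},-15 \right)}\right) 414 = \left(-347 - \left(96 - 24 \cdot 2 \cdot 4 \frac{1}{\sqrt{-1 - 5} + 4}\right)\right) 414 = \left(-347 - \left(96 - 24 \cdot 2 \cdot 4 \frac{1}{\sqrt{-6} + 4}\right)\right) 414 = \left(-347 - \left(96 - 24 \cdot 2 \cdot 4 \frac{1}{i \sqrt{6} + 4}\right)\right) 414 = \left(-347 - \left(96 - 24 \cdot 2 \cdot 4 \frac{1}{4 + i \sqrt{6}}\right)\right) 414 = \left(-347 - \left(96 - 24 \frac{8}{4 + i \sqrt{6}}\right)\right) 414 = \left(-347 - \left(96 - \frac{192}{4 + i \sqrt{6}}\right)\right) 414 = \left(-443 + \frac{192}{4 + i \sqrt{6}}\right) 414 = -183402 + \frac{79488}{4 + i \sqrt{6}}$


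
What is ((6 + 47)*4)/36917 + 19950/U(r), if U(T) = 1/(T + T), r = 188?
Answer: 276921800612/36917 ≈ 7.5012e+6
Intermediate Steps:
U(T) = 1/(2*T)
((6 + 47)*4)/36917 + 19950/U(r) = ((6 + 47)*4)/36917 + 19950/(((½)/188)) = (53*4)*(1/36917) + 19950/(((½)*(1/188))) = 212*(1/36917) + 19950/(1/376) = 212/36917 + 19950*376 = 212/36917 + 7501200 = 276921800612/36917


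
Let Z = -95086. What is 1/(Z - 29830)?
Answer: -1/124916 ≈ -8.0054e-6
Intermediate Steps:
1/(Z - 29830) = 1/(-95086 - 29830) = 1/(-124916) = -1/124916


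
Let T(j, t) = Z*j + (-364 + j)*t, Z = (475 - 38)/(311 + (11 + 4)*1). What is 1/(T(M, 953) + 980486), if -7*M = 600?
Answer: 163/89942322 ≈ 1.8123e-6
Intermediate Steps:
M = -600/7 (M = -⅐*600 = -600/7 ≈ -85.714)
Z = 437/326 (Z = 437/(311 + 15*1) = 437/(311 + 15) = 437/326 ≈ 1.3405)
T(j, t) = 437*j/326 + t*(-364 + j) (T(j, t) = 437*j/326 + (-364 + j)*t = 437*j/326 + t*(-364 + j))
1/(T(M, 953) + 980486) = 1/((-364*953 + (437/326)*(-600/7) - 600/7*953) + 980486) = 1/((-346892 - 131100/1141 - 571800/7) + 980486) = 1/(-69876896/163 + 980486) = 1/(89942322/163) = 163/89942322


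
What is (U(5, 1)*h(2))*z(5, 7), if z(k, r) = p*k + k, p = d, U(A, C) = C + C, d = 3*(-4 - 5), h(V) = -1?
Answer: 260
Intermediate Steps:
d = -27 (d = 3*(-9) = -27)
U(A, C) = 2*C
p = -27
z(k, r) = -26*k (z(k, r) = -27*k + k = -26*k)
(U(5, 1)*h(2))*z(5, 7) = ((2*1)*(-1))*(-26*5) = (2*(-1))*(-130) = -2*(-130) = 260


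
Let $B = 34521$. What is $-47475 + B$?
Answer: $-12954$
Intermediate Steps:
$-47475 + B = -47475 + 34521 = -12954$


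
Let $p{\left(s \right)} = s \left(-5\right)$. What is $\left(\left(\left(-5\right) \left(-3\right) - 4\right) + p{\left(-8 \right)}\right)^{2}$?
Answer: $2601$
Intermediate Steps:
$p{\left(s \right)} = - 5 s$
$\left(\left(\left(-5\right) \left(-3\right) - 4\right) + p{\left(-8 \right)}\right)^{2} = \left(\left(\left(-5\right) \left(-3\right) - 4\right) - -40\right)^{2} = \left(\left(15 - 4\right) + 40\right)^{2} = \left(11 + 40\right)^{2} = 51^{2} = 2601$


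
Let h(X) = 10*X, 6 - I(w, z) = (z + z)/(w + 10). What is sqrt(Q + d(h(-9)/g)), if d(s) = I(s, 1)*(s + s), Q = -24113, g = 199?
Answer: I*sqrt(8619834625115)/18905 ≈ 155.3*I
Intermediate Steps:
I(w, z) = 6 - 2*z/(10 + w) (I(w, z) = 6 - (z + z)/(w + 10) = 6 - 2*z/(10 + w))
d(s) = 4*s*(29 + 3*s)/(10 + s) (d(s) = (2*(30 - 1*1 + 3*s)/(10 + s))*(s + s) = (2*(30 - 1 + 3*s)/(10 + s))*(2*s) = (2*(29 + 3*s)/(10 + s))*(2*s) = 4*s*(29 + 3*s)/(10 + s))
sqrt(Q + d(h(-9)/g)) = sqrt(-24113 + 4*((10*(-9))/199)*(29 + 3*((10*(-9))/199))/(10 + (10*(-9))/199)) = sqrt(-24113 + 4*(-90*1/199)*(29 + 3*(-90*1/199))/(10 - 90*1/199)) = sqrt(-24113 + 4*(-90/199)*(29 + 3*(-90/199))/(10 - 90/199)) = sqrt(-24113 + 4*(-90/199)*(29 - 270/199)/(1900/199)) = sqrt(-24113 + 4*(-90/199)*(199/1900)*(5501/199)) = sqrt(-24113 - 99018/18905) = sqrt(-455955283/18905) = I*sqrt(8619834625115)/18905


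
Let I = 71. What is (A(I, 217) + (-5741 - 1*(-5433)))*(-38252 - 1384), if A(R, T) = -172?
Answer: 19025280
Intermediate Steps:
(A(I, 217) + (-5741 - 1*(-5433)))*(-38252 - 1384) = (-172 + (-5741 - 1*(-5433)))*(-38252 - 1384) = (-172 + (-5741 + 5433))*(-39636) = (-172 - 308)*(-39636) = -480*(-39636) = 19025280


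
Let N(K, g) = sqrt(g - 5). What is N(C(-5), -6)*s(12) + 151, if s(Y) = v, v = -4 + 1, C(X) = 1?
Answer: 151 - 3*I*sqrt(11) ≈ 151.0 - 9.9499*I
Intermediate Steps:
v = -3
s(Y) = -3
N(K, g) = sqrt(-5 + g)
N(C(-5), -6)*s(12) + 151 = sqrt(-5 - 6)*(-3) + 151 = sqrt(-11)*(-3) + 151 = (I*sqrt(11))*(-3) + 151 = -3*I*sqrt(11) + 151 = 151 - 3*I*sqrt(11)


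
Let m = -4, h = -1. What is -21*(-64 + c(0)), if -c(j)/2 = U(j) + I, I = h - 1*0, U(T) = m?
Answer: 1134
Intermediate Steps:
U(T) = -4
I = -1 (I = -1 - 1*0 = -1 + 0 = -1)
c(j) = 10 (c(j) = -2*(-4 - 1) = -2*(-5) = 10)
-21*(-64 + c(0)) = -21*(-64 + 10) = -21*(-54) = 1134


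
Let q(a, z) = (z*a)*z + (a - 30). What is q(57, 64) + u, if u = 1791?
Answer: 235290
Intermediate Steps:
q(a, z) = -30 + a + a*z² (q(a, z) = (a*z)*z + (-30 + a) = a*z² + (-30 + a) = -30 + a + a*z²)
q(57, 64) + u = (-30 + 57 + 57*64²) + 1791 = (-30 + 57 + 57*4096) + 1791 = (-30 + 57 + 233472) + 1791 = 233499 + 1791 = 235290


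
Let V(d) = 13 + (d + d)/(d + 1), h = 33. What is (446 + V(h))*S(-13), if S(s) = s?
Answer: -101868/17 ≈ -5992.2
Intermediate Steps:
V(d) = 13 + 2*d/(1 + d) (V(d) = 13 + (2*d)/(1 + d) = 13 + 2*d/(1 + d))
(446 + V(h))*S(-13) = (446 + (13 + 15*33)/(1 + 33))*(-13) = (446 + (13 + 495)/34)*(-13) = (446 + (1/34)*508)*(-13) = (446 + 254/17)*(-13) = (7836/17)*(-13) = -101868/17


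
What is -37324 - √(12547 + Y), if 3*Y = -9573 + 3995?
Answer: -37324 - √96189/3 ≈ -37427.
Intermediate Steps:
Y = -5578/3 (Y = (-9573 + 3995)/3 = (⅓)*(-5578) = -5578/3 ≈ -1859.3)
-37324 - √(12547 + Y) = -37324 - √(12547 - 5578/3) = -37324 - √(32063/3) = -37324 - √96189/3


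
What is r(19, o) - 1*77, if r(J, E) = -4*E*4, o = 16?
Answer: -333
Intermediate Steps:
r(J, E) = -16*E
r(19, o) - 1*77 = -16*16 - 1*77 = -256 - 77 = -333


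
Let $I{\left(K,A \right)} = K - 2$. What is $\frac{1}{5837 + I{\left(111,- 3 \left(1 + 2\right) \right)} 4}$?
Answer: $\frac{1}{6273} \approx 0.00015941$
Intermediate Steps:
$I{\left(K,A \right)} = -2 + K$
$\frac{1}{5837 + I{\left(111,- 3 \left(1 + 2\right) \right)} 4} = \frac{1}{5837 + \left(-2 + 111\right) 4} = \frac{1}{5837 + 109 \cdot 4} = \frac{1}{5837 + 436} = \frac{1}{6273}$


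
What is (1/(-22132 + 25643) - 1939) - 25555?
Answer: -96531433/3511 ≈ -27494.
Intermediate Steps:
(1/(-22132 + 25643) - 1939) - 25555 = (1/3511 - 1939) - 25555 = -6807828/3511 - 25555 = -96531433/3511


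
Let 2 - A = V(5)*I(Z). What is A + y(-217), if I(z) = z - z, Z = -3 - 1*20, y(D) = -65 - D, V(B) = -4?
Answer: 154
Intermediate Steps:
Z = -23 (Z = -3 - 20 = -23)
I(z) = 0
A = 2 (A = 2 - (-4)*0 = 2 - 1*0 = 2 + 0 = 2)
A + y(-217) = 2 + (-65 - 1*(-217)) = 2 + (-65 + 217) = 2 + 152 = 154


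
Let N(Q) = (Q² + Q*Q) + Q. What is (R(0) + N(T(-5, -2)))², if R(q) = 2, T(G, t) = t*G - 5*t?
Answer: 675684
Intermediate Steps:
T(G, t) = -5*t + G*t (T(G, t) = G*t - 5*t = -5*t + G*t)
N(Q) = Q + 2*Q² (N(Q) = (Q² + Q²) + Q = 2*Q² + Q = Q + 2*Q²)
(R(0) + N(T(-5, -2)))² = (2 + (-2*(-5 - 5))*(1 + 2*(-2*(-5 - 5))))² = (2 + (-2*(-10))*(1 + 2*(-2*(-10))))² = (2 + 20*(1 + 2*20))² = (2 + 20*(1 + 40))² = (2 + 20*41)² = (2 + 820)² = 822² = 675684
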